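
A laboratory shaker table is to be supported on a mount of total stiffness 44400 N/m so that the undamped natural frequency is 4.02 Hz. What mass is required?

ω_n = 2πf_n = 2π × 4.02 = 25.26 rad/s.
m = k/ω_n² = 44400/25.26² = 44400/638.0 = 69.59 kg.

69.6 kg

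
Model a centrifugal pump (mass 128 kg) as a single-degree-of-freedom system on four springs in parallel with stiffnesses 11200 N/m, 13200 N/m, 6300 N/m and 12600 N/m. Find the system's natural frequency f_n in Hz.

Parallel springs add: k_eq = 11200 + 13200 + 6300 + 12600 = 43300 N/m.
ω_n = √(k_eq/m) = √(43300/128) = √338.3 = 18.39 rad/s.
f_n = ω_n/(2π) = 18.39/6.283 = 2.927 Hz.

2.93 Hz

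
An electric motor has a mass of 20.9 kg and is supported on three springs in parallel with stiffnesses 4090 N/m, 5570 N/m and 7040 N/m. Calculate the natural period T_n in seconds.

0.222 s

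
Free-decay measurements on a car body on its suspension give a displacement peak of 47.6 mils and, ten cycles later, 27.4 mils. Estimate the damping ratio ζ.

0.00879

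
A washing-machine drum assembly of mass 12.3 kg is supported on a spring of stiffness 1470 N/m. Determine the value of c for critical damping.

c_c = 2√(k·m) = 2√(1470 × 12.3) = 2 × 134.5 = 268.9 N·s/m.

269 N·s/m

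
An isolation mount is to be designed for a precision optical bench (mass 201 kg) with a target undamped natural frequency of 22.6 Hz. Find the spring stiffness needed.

4050000 N/m

ω_n = 2πf_n = 2π × 22.6 = 142.0 rad/s.
k = m·ω_n² = 201 × 142.0² = 201 × 20160 = 4053000 N/m.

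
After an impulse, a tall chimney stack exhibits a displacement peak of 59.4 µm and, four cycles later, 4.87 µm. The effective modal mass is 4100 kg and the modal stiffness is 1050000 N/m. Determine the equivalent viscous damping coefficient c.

13000 N·s/m

Logarithmic decrement δ = (1/n)·ln(x₀/x_n) = (1/4)·ln(59.4/4.87) = (1/4)·ln(12.20) = 0.6253.
ζ = δ/√(4π² + δ²) = 0.6253/√(39.48 + 0.391) = 0.6253/6.314 = 0.09903.
c = ζ · 2√(km) = 0.09903 × 2√(1050000 × 4100) = 0.09903 × 131200 = 13000 N·s/m.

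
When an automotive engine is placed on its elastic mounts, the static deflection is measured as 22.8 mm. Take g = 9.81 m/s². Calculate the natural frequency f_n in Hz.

ω_n = √(g/δ_st) = √(9.81/0.0228) = √430.3 = 20.74 rad/s.
f_n = ω_n/(2π) = 20.74/6.283 = 3.301 Hz.

3.30 Hz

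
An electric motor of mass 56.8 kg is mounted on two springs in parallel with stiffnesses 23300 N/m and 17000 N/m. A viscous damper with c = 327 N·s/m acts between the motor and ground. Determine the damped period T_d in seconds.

Parallel springs add: k_eq = 23300 + 17000 = 40300 N/m.
ω_n = √(k_eq/m) = √(40300/56.8) = 26.64 rad/s.
Critical damping c_c = 2√(k_eq·m) = 2√(40300 × 56.8) = 3026 N·s/m, so ζ = c/c_c = 327/3026 = 0.1081.
ω_d = ω_n√(1 − ζ²) = 26.64 × √(1 − 0.0117) = 26.48 rad/s.
T_d = 2π/ω_d = 0.2373 s.

0.237 s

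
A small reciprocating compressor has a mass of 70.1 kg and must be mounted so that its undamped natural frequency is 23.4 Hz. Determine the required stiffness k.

1520000 N/m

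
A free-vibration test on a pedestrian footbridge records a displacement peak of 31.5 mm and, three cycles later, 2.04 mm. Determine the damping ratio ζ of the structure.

0.144

Logarithmic decrement δ = (1/n)·ln(x₀/x_n) = (1/3)·ln(31.5/2.04) = (1/3)·ln(15.44) = 0.9123.
ζ = δ/√(4π² + δ²) = 0.9123/√(39.48 + 0.832) = 0.9123/6.349 = 0.1437.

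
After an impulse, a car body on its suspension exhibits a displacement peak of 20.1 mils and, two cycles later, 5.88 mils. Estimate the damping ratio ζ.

Logarithmic decrement δ = (1/n)·ln(x₀/x_n) = (1/2)·ln(20.1/5.88) = (1/2)·ln(3.418) = 0.6146.
ζ = δ/√(4π² + δ²) = 0.6146/√(39.48 + 0.378) = 0.6146/6.313 = 0.09735.

0.0973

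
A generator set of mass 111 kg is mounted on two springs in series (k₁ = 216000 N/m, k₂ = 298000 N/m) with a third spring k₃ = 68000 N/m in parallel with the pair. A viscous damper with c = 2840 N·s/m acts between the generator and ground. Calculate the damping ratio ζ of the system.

0.307

Series pair: k_s = k₁k₂/(k₁+k₂) = (216000)(298000)/(216000 + 298000) = 125200 N/m. In parallel with k₃: k_eq = 125200 + 68000 = 193200 N/m.
ω_n = √(k_eq/m) = √(193200/111) = 41.72 rad/s.
Critical damping c_c = 2√(k_eq·m) = 2√(193200 × 111) = 9263 N·s/m, so ζ = c/c_c = 2840/9263 = 0.3066.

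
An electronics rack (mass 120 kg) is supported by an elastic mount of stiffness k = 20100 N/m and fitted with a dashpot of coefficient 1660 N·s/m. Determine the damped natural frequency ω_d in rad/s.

10.9 rad/s

ω_n = √(k/m) = √(20100/120) = 12.94 rad/s.
Critical damping c_c = 2√(k·m) = 2√(20100 × 120) = 3106 N·s/m, so ζ = c/c_c = 1660/3106 = 0.5344.
ω_d = ω_n√(1 − ζ²) = 12.94 × √(1 − 0.286) = 10.94 rad/s.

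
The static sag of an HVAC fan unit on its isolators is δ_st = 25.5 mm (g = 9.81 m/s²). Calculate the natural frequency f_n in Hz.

3.12 Hz

ω_n = √(g/δ_st) = √(9.81/0.0255) = √384.7 = 19.61 rad/s.
f_n = ω_n/(2π) = 19.61/6.283 = 3.122 Hz.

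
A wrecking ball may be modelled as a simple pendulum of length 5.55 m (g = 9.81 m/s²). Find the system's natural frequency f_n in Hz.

For a simple pendulum ω_n = √(g/L) = √(9.81/5.55) = √1.768 = 1.329 rad/s.
f_n = ω_n/(2π) = 1.329/6.283 = 0.2116 Hz.

0.212 Hz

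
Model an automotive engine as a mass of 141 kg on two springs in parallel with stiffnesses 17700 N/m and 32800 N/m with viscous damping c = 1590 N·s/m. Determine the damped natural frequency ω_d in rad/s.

Parallel springs add: k_eq = 17700 + 32800 = 50500 N/m.
ω_n = √(k_eq/m) = √(50500/141) = 18.93 rad/s.
Critical damping c_c = 2√(k_eq·m) = 2√(50500 × 141) = 5337 N·s/m, so ζ = c/c_c = 1590/5337 = 0.2979.
ω_d = ω_n√(1 − ζ²) = 18.93 × √(1 − 0.0888) = 18.07 rad/s.

18.1 rad/s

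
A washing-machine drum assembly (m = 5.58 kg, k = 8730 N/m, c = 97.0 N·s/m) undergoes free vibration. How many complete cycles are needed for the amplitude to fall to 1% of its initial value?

4 cycles

ζ = c/(2√(km)) = 97.0/(2√(8730 × 5.58)) = 97.0/441.4 = 0.2197.
Logarithmic decrement δ = 2πζ/√(1 − ζ²) = 2π × 0.2197/√(1 − 0.0483) = 1.415.
x_n/x₀ = e^(−nδ) ≤ 0.01; take ln: n ≥ ln(1/0.01)/δ = 4.605/1.415 = 3.254.
So 4 complete cycles are required.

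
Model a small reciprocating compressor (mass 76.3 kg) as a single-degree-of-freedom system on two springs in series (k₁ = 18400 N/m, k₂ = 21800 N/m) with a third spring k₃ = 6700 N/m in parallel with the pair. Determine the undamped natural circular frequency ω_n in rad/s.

14.8 rad/s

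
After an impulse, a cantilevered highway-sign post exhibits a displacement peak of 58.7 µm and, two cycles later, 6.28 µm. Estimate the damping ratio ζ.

Logarithmic decrement δ = (1/n)·ln(x₀/x_n) = (1/2)·ln(58.7/6.28) = (1/2)·ln(9.347) = 1.118.
ζ = δ/√(4π² + δ²) = 1.118/√(39.48 + 1.25) = 1.118/6.382 = 0.1751.

0.175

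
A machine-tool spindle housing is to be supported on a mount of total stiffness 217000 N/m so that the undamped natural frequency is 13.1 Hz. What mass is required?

ω_n = 2πf_n = 2π × 13.1 = 82.31 rad/s.
m = k/ω_n² = 217000/82.31² = 217000/6775 = 32.03 kg.

32.0 kg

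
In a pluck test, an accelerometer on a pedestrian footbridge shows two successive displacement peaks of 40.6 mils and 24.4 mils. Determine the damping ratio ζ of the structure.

0.0808

Logarithmic decrement δ = (1/n)·ln(x₀/x_n) = (1/1)·ln(40.6/24.4) = (1/1)·ln(1.664) = 0.5092.
ζ = δ/√(4π² + δ²) = 0.5092/√(39.48 + 0.259) = 0.5092/6.304 = 0.08077.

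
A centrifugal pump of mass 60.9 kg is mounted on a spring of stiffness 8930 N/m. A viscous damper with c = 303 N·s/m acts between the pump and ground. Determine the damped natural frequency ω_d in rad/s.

11.9 rad/s

ω_n = √(k/m) = √(8930/60.9) = 12.11 rad/s.
Critical damping c_c = 2√(k·m) = 2√(8930 × 60.9) = 1475 N·s/m, so ζ = c/c_c = 303/1475 = 0.2054.
ω_d = ω_n√(1 − ζ²) = 12.11 × √(1 − 0.0422) = 11.85 rad/s.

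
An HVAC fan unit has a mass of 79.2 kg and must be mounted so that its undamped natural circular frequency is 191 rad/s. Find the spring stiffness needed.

k = m·ω_n² = 79.2 × 191.0² = 79.2 × 36480 = 2889000 N/m.

2890000 N/m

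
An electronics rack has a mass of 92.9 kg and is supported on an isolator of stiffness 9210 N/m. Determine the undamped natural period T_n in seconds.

0.631 s

ω_n = √(k/m) = √(9210/92.9) = √99.14 = 9.957 rad/s.
T_n = 2π/ω_n = 6.283/9.957 = 0.6310 s.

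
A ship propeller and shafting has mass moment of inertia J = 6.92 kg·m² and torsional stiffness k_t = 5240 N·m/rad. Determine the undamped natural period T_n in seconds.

ω_n = √(k_t/J) = √(5240/6.92) = √757.2 = 27.52 rad/s.
T_n = 2π/ω_n = 6.283/27.52 = 0.2283 s.

0.228 s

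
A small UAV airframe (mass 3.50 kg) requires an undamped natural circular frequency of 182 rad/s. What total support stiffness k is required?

k = m·ω_n² = 3.50 × 182.0² = 3.50 × 33120 = 115900 N/m.

116000 N/m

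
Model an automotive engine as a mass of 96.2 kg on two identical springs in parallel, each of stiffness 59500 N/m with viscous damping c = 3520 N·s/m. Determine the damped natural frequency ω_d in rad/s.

Parallel springs add: k_eq = 2 × 59500 = 119000 N/m.
ω_n = √(k_eq/m) = √(119000/96.2) = 35.17 rad/s.
Critical damping c_c = 2√(k_eq·m) = 2√(119000 × 96.2) = 6767 N·s/m, so ζ = c/c_c = 3520/6767 = 0.5202.
ω_d = ω_n√(1 − ζ²) = 35.17 × √(1 − 0.271) = 30.04 rad/s.

30.0 rad/s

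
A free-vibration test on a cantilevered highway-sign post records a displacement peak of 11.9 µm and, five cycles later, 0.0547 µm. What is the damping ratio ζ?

Logarithmic decrement δ = (1/n)·ln(x₀/x_n) = (1/5)·ln(11.9/0.0547) = (1/5)·ln(217.6) = 1.076.
ζ = δ/√(4π² + δ²) = 1.076/√(39.48 + 1.16) = 1.076/6.375 = 0.1689.

0.169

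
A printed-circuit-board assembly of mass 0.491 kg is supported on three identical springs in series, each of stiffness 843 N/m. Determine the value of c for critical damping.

Series springs: 1/k_eq = 3/843, so k_eq = 843/3 = 281.0 N/m.
c_c = 2√(k_eq·m) = 2√(281.0 × 0.491) = 2 × 11.75 = 23.49 N·s/m.

23.5 N·s/m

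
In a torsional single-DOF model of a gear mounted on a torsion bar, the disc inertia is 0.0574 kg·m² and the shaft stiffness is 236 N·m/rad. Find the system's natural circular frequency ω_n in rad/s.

64.1 rad/s

ω_n = √(k_t/J) = √(236/0.0574) = √4111 = 64.12 rad/s.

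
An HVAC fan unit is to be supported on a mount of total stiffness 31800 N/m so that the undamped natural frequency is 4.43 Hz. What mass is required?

ω_n = 2πf_n = 2π × 4.43 = 27.83 rad/s.
m = k/ω_n² = 31800/27.83² = 31800/774.8 = 41.04 kg.

41.0 kg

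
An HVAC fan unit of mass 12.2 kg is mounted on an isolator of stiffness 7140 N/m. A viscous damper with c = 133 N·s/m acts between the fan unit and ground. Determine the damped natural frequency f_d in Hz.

ω_n = √(k/m) = √(7140/12.2) = 24.19 rad/s.
Critical damping c_c = 2√(k·m) = 2√(7140 × 12.2) = 590.3 N·s/m, so ζ = c/c_c = 133/590.3 = 0.2253.
ω_d = ω_n√(1 − ζ²) = 24.19 × √(1 − 0.0508) = 23.57 rad/s.
f_d = ω_d/(2π) = 3.751 Hz.

3.75 Hz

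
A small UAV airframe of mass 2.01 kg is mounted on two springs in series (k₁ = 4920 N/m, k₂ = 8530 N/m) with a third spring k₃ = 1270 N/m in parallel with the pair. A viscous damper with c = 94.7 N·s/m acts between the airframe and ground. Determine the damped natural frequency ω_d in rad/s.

40.4 rad/s

Series pair: k_s = k₁k₂/(k₁+k₂) = (4920)(8530)/(4920 + 8530) = 3120 N/m. In parallel with k₃: k_eq = 3120 + 1270 = 4390 N/m.
ω_n = √(k_eq/m) = √(4390/2.01) = 46.74 rad/s.
Critical damping c_c = 2√(k_eq·m) = 2√(4390 × 2.01) = 187.9 N·s/m, so ζ = c/c_c = 94.7/187.9 = 0.5041.
ω_d = ω_n√(1 − ζ²) = 46.74 × √(1 − 0.254) = 40.36 rad/s.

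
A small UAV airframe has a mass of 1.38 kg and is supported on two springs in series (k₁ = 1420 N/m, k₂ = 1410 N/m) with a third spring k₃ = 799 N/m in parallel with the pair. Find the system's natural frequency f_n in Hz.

Series pair: k_s = k₁k₂/(k₁+k₂) = (1420)(1410)/(1420 + 1410) = 707.5 N/m. In parallel with k₃: k_eq = 707.5 + 799 = 1506 N/m.
ω_n = √(k_eq/m) = √(1506/1.38) = √1092 = 33.04 rad/s.
f_n = ω_n/(2π) = 33.04/6.283 = 5.259 Hz.

5.26 Hz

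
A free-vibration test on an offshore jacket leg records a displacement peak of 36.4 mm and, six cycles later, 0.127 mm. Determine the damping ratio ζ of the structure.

Logarithmic decrement δ = (1/n)·ln(x₀/x_n) = (1/6)·ln(36.4/0.127) = (1/6)·ln(286.6) = 0.9430.
ζ = δ/√(4π² + δ²) = 0.9430/√(39.48 + 0.889) = 0.9430/6.354 = 0.1484.

0.148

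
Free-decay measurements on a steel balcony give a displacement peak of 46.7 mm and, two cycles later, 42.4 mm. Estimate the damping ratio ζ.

Logarithmic decrement δ = (1/n)·ln(x₀/x_n) = (1/2)·ln(46.7/42.4) = (1/2)·ln(1.101) = 0.04830.
ζ = δ/√(4π² + δ²) = 0.04830/√(39.48 + 0.00233) = 0.04830/6.283 = 0.007687.

0.00769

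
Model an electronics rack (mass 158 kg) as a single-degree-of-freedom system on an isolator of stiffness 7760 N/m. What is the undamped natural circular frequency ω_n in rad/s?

ω_n = √(k/m) = √(7760/158) = √49.11 = 7.008 rad/s.

7.01 rad/s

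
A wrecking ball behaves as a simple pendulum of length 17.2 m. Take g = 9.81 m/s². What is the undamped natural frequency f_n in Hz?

For a simple pendulum ω_n = √(g/L) = √(9.81/17.2) = √0.5703 = 0.7552 rad/s.
f_n = ω_n/(2π) = 0.7552/6.283 = 0.1202 Hz.

0.120 Hz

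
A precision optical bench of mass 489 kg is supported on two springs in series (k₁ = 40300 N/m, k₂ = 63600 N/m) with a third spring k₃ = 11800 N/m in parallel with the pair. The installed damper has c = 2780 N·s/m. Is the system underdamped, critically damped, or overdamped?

underdamped

Series pair: k_s = k₁k₂/(k₁+k₂) = (40300)(63600)/(40300 + 63600) = 24670 N/m. In parallel with k₃: k_eq = 24670 + 11800 = 36470 N/m.
c_c = 2√(k_eq·m) = 8446 N·s/m; ζ = c/c_c = 2780/8446 = 0.329.
Since ζ < 1 the system is underdamped.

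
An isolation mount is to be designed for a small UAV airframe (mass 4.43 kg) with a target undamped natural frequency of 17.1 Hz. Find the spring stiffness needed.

51100 N/m

ω_n = 2πf_n = 2π × 17.1 = 107.4 rad/s.
k = m·ω_n² = 4.43 × 107.4² = 4.43 × 11540 = 51140 N/m.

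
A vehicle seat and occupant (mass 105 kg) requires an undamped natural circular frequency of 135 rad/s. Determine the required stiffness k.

1910000 N/m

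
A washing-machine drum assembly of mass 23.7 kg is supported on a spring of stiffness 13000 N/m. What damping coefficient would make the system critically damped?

c_c = 2√(k·m) = 2√(13000 × 23.7) = 2 × 555.1 = 1110 N·s/m.

1110 N·s/m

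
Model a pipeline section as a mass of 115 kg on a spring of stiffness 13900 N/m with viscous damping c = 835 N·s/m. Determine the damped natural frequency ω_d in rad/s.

10.4 rad/s

ω_n = √(k/m) = √(13900/115) = 10.99 rad/s.
Critical damping c_c = 2√(k·m) = 2√(13900 × 115) = 2529 N·s/m, so ζ = c/c_c = 835/2529 = 0.3302.
ω_d = ω_n√(1 − ζ²) = 10.99 × √(1 − 0.109) = 10.38 rad/s.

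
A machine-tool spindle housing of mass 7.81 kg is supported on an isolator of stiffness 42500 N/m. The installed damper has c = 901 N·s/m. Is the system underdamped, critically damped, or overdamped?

c_c = 2√(k·m) = 1152 N·s/m; ζ = c/c_c = 901/1152 = 0.782.
Since ζ < 1 the system is underdamped.

underdamped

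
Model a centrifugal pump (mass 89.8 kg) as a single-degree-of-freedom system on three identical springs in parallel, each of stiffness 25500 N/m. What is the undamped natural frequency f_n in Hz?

4.65 Hz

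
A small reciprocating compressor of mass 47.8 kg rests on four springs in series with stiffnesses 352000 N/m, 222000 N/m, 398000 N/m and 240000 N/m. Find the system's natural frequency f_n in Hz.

Series springs: 1/k_eq = 1/352000 + 1/222000 + 1/398000 + 1/240000 = 1.402×10^-5, so k_eq = 71300 N/m.
ω_n = √(k_eq/m) = √(71300/47.8) = √1492 = 38.62 rad/s.
f_n = ω_n/(2π) = 38.62/6.283 = 6.147 Hz.

6.15 Hz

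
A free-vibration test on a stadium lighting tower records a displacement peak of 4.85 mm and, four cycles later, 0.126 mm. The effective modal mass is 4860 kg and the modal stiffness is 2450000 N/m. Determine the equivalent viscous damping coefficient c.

Logarithmic decrement δ = (1/n)·ln(x₀/x_n) = (1/4)·ln(4.85/0.126) = (1/4)·ln(38.49) = 0.9126.
ζ = δ/√(4π² + δ²) = 0.9126/√(39.48 + 0.833) = 0.9126/6.349 = 0.1437.
c = ζ · 2√(km) = 0.1437 × 2√(2450000 × 4860) = 0.1437 × 218200 = 31370 N·s/m.

31400 N·s/m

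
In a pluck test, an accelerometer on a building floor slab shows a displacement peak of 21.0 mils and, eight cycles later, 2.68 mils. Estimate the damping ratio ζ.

0.0409

Logarithmic decrement δ = (1/n)·ln(x₀/x_n) = (1/8)·ln(21.0/2.68) = (1/8)·ln(7.836) = 0.2573.
ζ = δ/√(4π² + δ²) = 0.2573/√(39.48 + 0.0662) = 0.2573/6.288 = 0.04092.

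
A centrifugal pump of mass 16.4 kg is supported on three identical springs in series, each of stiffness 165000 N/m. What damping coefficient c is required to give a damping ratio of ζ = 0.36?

Series springs: 1/k_eq = 3/165000, so k_eq = 165000/3 = 55000 N/m.
c_c = 2√(k_eq·m) = 2√(55000 × 16.4) = 1899 N·s/m.
c = ζ·c_c = 0.36 × 1899 = 683.8 N·s/m.

684 N·s/m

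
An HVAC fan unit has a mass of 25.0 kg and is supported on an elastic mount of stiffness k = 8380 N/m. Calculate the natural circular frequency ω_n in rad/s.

18.3 rad/s

ω_n = √(k/m) = √(8380/25.0) = √335.2 = 18.31 rad/s.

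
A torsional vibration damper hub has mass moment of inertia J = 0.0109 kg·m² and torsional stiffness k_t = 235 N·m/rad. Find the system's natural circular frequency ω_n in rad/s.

ω_n = √(k_t/J) = √(235/0.0109) = √21560 = 146.8 rad/s.

147 rad/s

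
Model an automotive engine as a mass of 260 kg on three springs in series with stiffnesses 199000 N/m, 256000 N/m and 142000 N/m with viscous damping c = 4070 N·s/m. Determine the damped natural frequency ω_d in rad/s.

13.4 rad/s

Series springs: 1/k_eq = 1/199000 + 1/256000 + 1/142000 = 1.597×10^-5, so k_eq = 62600 N/m.
ω_n = √(k_eq/m) = √(62600/260) = 15.52 rad/s.
Critical damping c_c = 2√(k_eq·m) = 2√(62600 × 260) = 8069 N·s/m, so ζ = c/c_c = 4070/8069 = 0.5044.
ω_d = ω_n√(1 − ζ²) = 15.52 × √(1 − 0.254) = 13.40 rad/s.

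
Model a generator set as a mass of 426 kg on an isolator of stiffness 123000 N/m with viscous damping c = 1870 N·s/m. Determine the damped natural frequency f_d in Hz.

ω_n = √(k/m) = √(123000/426) = 16.99 rad/s.
Critical damping c_c = 2√(k·m) = 2√(123000 × 426) = 14480 N·s/m, so ζ = c/c_c = 1870/14480 = 0.1292.
ω_d = ω_n√(1 − ζ²) = 16.99 × √(1 − 0.0167) = 16.85 rad/s.
f_d = ω_d/(2π) = 2.682 Hz.

2.68 Hz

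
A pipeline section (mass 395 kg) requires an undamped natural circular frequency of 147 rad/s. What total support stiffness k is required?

8540000 N/m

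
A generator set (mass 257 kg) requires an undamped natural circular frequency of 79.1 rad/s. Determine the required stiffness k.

1610000 N/m

k = m·ω_n² = 257 × 79.10² = 257 × 6257 = 1608000 N/m.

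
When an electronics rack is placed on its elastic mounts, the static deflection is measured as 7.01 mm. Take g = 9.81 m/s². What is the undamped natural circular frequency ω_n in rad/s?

ω_n = √(g/δ_st) = √(9.81/0.00701) = √1399 = 37.41 rad/s.

37.4 rad/s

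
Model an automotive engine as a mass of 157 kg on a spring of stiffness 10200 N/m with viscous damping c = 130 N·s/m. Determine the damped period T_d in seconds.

0.781 s

ω_n = √(k/m) = √(10200/157) = 8.060 rad/s.
Critical damping c_c = 2√(k·m) = 2√(10200 × 157) = 2531 N·s/m, so ζ = c/c_c = 130/2531 = 0.05136.
ω_d = ω_n√(1 − ζ²) = 8.060 × √(1 − 0.00264) = 8.050 rad/s.
T_d = 2π/ω_d = 0.7806 s.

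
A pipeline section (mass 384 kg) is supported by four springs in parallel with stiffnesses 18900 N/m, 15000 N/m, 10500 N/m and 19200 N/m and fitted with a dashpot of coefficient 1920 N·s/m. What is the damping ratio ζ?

Parallel springs add: k_eq = 18900 + 15000 + 10500 + 19200 = 63600 N/m.
ω_n = √(k_eq/m) = √(63600/384) = 12.87 rad/s.
Critical damping c_c = 2√(k_eq·m) = 2√(63600 × 384) = 9884 N·s/m, so ζ = c/c_c = 1920/9884 = 0.1943.

0.194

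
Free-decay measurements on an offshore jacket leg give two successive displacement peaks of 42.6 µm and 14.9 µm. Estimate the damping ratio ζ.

Logarithmic decrement δ = (1/n)·ln(x₀/x_n) = (1/1)·ln(42.6/14.9) = (1/1)·ln(2.859) = 1.050.
ζ = δ/√(4π² + δ²) = 1.050/√(39.48 + 1.10) = 1.050/6.370 = 0.1649.

0.165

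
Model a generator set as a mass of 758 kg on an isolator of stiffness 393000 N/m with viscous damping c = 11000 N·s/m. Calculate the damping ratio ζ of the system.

0.319

ω_n = √(k/m) = √(393000/758) = 22.77 rad/s.
Critical damping c_c = 2√(k·m) = 2√(393000 × 758) = 34520 N·s/m, so ζ = c/c_c = 11000/34520 = 0.3187.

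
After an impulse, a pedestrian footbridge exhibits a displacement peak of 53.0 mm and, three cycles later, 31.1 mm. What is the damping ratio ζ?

0.0283

Logarithmic decrement δ = (1/n)·ln(x₀/x_n) = (1/3)·ln(53.0/31.1) = (1/3)·ln(1.704) = 0.1777.
ζ = δ/√(4π² + δ²) = 0.1777/√(39.48 + 0.0316) = 0.1777/6.286 = 0.02827.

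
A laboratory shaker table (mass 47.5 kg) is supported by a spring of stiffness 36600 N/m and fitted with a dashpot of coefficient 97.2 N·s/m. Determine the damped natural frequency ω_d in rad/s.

ω_n = √(k/m) = √(36600/47.5) = 27.76 rad/s.
Critical damping c_c = 2√(k·m) = 2√(36600 × 47.5) = 2637 N·s/m, so ζ = c/c_c = 97.2/2637 = 0.03686.
ω_d = ω_n√(1 − ζ²) = 27.76 × √(1 − 0.00136) = 27.74 rad/s.

27.7 rad/s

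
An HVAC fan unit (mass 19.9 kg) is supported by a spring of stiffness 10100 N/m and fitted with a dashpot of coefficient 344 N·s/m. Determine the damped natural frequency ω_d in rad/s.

20.8 rad/s

ω_n = √(k/m) = √(10100/19.9) = 22.53 rad/s.
Critical damping c_c = 2√(k·m) = 2√(10100 × 19.9) = 896.6 N·s/m, so ζ = c/c_c = 344/896.6 = 0.3837.
ω_d = ω_n√(1 − ζ²) = 22.53 × √(1 − 0.147) = 20.80 rad/s.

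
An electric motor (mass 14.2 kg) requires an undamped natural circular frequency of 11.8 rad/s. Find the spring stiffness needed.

1980 N/m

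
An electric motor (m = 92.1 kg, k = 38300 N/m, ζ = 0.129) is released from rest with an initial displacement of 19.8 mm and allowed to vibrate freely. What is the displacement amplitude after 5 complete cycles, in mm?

Logarithmic decrement δ = 2πζ/√(1 − ζ²) = 2π × 0.1290/√(1 − 0.0166) = 0.8174.
After n cycles, x_n/x₀ = e^(−nδ), so x_5 = 19.8 × e^(−5 × 0.8174) = 19.8 × 0.01679 = 0.3325 mm.

0.332 mm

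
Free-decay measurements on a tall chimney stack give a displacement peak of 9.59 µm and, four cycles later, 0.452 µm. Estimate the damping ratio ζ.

0.121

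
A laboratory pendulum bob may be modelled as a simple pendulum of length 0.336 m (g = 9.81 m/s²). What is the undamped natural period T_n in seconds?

1.16 s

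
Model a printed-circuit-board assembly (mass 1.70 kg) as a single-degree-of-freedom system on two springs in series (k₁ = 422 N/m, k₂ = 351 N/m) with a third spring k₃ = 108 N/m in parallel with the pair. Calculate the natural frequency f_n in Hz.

Series pair: k_s = k₁k₂/(k₁+k₂) = (422)(351)/(422 + 351) = 191.6 N/m. In parallel with k₃: k_eq = 191.6 + 108 = 299.6 N/m.
ω_n = √(k_eq/m) = √(299.6/1.70) = √176.2 = 13.28 rad/s.
f_n = ω_n/(2π) = 13.28/6.283 = 2.113 Hz.

2.11 Hz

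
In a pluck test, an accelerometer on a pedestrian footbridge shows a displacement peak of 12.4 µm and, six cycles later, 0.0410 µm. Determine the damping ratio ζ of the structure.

Logarithmic decrement δ = (1/n)·ln(x₀/x_n) = (1/6)·ln(12.4/0.0410) = (1/6)·ln(302.4) = 0.9520.
ζ = δ/√(4π² + δ²) = 0.9520/√(39.48 + 0.906) = 0.9520/6.355 = 0.1498.

0.150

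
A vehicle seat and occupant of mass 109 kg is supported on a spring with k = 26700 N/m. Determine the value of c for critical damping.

c_c = 2√(k·m) = 2√(26700 × 109) = 2 × 1706 = 3412 N·s/m.

3410 N·s/m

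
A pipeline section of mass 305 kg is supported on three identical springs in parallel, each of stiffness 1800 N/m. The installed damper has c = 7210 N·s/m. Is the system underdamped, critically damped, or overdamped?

Parallel springs add: k_eq = 3 × 1800 = 5400 N/m.
c_c = 2√(k_eq·m) = 2567 N·s/m; ζ = c/c_c = 7210/2567 = 2.81.
Since ζ > 1 the system is overdamped.

overdamped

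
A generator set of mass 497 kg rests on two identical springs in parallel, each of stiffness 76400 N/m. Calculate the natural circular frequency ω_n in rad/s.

17.5 rad/s

Parallel springs add: k_eq = 2 × 76400 = 152800 N/m.
ω_n = √(k_eq/m) = √(152800/497) = √307.4 = 17.53 rad/s.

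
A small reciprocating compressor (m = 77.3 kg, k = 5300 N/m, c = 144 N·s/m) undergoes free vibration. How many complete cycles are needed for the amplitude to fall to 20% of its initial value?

ζ = c/(2√(km)) = 144/(2√(5300 × 77.3)) = 144/1280 = 0.1125.
Logarithmic decrement δ = 2πζ/√(1 − ζ²) = 2π × 0.1125/√(1 − 0.0127) = 0.7113.
x_n/x₀ = e^(−nδ) ≤ 0.2; take ln: n ≥ ln(1/0.2)/δ = 1.609/0.7113 = 2.263.
So 3 complete cycles are required.

3 cycles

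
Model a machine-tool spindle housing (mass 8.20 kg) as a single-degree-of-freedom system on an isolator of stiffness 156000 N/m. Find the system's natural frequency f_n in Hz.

22.0 Hz

ω_n = √(k/m) = √(156000/8.20) = √19020 = 137.9 rad/s.
f_n = ω_n/(2π) = 137.9/6.283 = 21.95 Hz.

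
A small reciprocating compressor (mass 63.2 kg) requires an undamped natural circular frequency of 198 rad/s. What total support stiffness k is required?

k = m·ω_n² = 63.2 × 198.0² = 63.2 × 39200 = 2478000 N/m.

2480000 N/m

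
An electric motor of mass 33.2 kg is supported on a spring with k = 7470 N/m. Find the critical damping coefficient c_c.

996 N·s/m

c_c = 2√(k·m) = 2√(7470 × 33.2) = 2 × 498.0 = 996.0 N·s/m.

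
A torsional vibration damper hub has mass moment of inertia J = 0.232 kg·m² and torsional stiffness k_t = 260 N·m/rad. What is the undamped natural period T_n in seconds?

ω_n = √(k_t/J) = √(260/0.232) = √1121 = 33.48 rad/s.
T_n = 2π/ω_n = 6.283/33.48 = 0.1877 s.

0.188 s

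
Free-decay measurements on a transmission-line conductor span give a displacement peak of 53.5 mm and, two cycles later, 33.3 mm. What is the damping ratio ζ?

0.0377

Logarithmic decrement δ = (1/n)·ln(x₀/x_n) = (1/2)·ln(53.5/33.3) = (1/2)·ln(1.607) = 0.2371.
ζ = δ/√(4π² + δ²) = 0.2371/√(39.48 + 0.0562) = 0.2371/6.288 = 0.03770.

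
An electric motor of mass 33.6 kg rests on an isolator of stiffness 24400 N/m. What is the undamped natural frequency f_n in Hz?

4.29 Hz

ω_n = √(k/m) = √(24400/33.6) = √726.2 = 26.95 rad/s.
f_n = ω_n/(2π) = 26.95/6.283 = 4.289 Hz.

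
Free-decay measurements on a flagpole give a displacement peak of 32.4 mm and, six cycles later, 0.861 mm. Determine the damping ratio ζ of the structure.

0.0958

Logarithmic decrement δ = (1/n)·ln(x₀/x_n) = (1/6)·ln(32.4/0.861) = (1/6)·ln(37.63) = 0.6046.
ζ = δ/√(4π² + δ²) = 0.6046/√(39.48 + 0.366) = 0.6046/6.312 = 0.09579.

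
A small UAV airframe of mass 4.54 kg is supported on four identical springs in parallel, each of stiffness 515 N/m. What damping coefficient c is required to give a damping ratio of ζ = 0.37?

71.6 N·s/m

Parallel springs add: k_eq = 4 × 515 = 2060 N/m.
c_c = 2√(k_eq·m) = 2√(2060 × 4.54) = 193.4 N·s/m.
c = ζ·c_c = 0.37 × 193.4 = 71.56 N·s/m.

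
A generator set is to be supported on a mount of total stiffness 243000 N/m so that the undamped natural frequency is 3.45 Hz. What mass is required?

ω_n = 2πf_n = 2π × 3.45 = 21.68 rad/s.
m = k/ω_n² = 243000/21.68² = 243000/469.9 = 517.1 kg.

517 kg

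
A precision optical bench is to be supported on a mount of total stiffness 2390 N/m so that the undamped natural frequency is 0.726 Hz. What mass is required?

ω_n = 2πf_n = 2π × 0.726 = 4.562 rad/s.
m = k/ω_n² = 2390/4.562² = 2390/20.81 = 114.9 kg.

115 kg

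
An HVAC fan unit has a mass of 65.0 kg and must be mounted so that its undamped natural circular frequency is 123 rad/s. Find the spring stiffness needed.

k = m·ω_n² = 65.0 × 123.0² = 65.0 × 15130 = 983400 N/m.

983000 N/m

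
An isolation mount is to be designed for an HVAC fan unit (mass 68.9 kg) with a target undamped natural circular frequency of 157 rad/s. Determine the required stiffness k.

k = m·ω_n² = 68.9 × 157.0² = 68.9 × 24650 = 1698000 N/m.

1700000 N/m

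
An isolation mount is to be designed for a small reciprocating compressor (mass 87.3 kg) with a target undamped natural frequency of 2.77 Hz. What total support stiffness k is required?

26400 N/m

ω_n = 2πf_n = 2π × 2.77 = 17.40 rad/s.
k = m·ω_n² = 87.3 × 17.40² = 87.3 × 302.9 = 26440 N/m.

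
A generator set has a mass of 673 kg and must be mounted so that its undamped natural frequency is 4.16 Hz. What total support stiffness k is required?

460000 N/m

ω_n = 2πf_n = 2π × 4.16 = 26.14 rad/s.
k = m·ω_n² = 673 × 26.14² = 673 × 683.2 = 459800 N/m.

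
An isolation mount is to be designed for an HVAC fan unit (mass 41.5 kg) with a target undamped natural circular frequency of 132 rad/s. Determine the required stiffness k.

723000 N/m

k = m·ω_n² = 41.5 × 132.0² = 41.5 × 17420 = 723100 N/m.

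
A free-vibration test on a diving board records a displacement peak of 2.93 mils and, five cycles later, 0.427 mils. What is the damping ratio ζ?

Logarithmic decrement δ = (1/n)·ln(x₀/x_n) = (1/5)·ln(2.93/0.427) = (1/5)·ln(6.862) = 0.3852.
ζ = δ/√(4π² + δ²) = 0.3852/√(39.48 + 0.148) = 0.3852/6.295 = 0.06119.

0.0612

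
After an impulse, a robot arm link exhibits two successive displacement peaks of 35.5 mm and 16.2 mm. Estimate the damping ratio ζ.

Logarithmic decrement δ = (1/n)·ln(x₀/x_n) = (1/1)·ln(35.5/16.2) = (1/1)·ln(2.191) = 0.7845.
ζ = δ/√(4π² + δ²) = 0.7845/√(39.48 + 0.615) = 0.7845/6.332 = 0.1239.

0.124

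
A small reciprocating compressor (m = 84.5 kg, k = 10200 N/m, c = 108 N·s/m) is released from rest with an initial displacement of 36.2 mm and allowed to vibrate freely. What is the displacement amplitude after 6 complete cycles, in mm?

4.03 mm

ζ = c/(2√(km)) = 108/(2√(10200 × 84.5)) = 108/1857 = 0.05817.
Logarithmic decrement δ = 2πζ/√(1 − ζ²) = 2π × 0.05817/√(1 − 0.00338) = 0.3661.
After n cycles, x_n/x₀ = e^(−nδ), so x_6 = 36.2 × e^(−6 × 0.3661) = 36.2 × 0.1112 = 4.025 mm.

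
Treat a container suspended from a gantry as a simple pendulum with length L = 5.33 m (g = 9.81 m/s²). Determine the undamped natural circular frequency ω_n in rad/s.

1.36 rad/s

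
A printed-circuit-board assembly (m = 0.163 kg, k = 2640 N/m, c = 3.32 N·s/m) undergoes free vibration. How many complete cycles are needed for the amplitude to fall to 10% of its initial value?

5 cycles

ζ = c/(2√(km)) = 3.32/(2√(2640 × 0.163)) = 3.32/41.49 = 0.08002.
Logarithmic decrement δ = 2πζ/√(1 − ζ²) = 2π × 0.08002/√(1 − 0.00640) = 0.5044.
x_n/x₀ = e^(−nδ) ≤ 0.1; take ln: n ≥ ln(1/0.1)/δ = 2.303/0.5044 = 4.565.
So 5 complete cycles are required.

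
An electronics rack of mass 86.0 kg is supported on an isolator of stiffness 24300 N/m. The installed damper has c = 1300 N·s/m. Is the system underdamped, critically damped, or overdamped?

underdamped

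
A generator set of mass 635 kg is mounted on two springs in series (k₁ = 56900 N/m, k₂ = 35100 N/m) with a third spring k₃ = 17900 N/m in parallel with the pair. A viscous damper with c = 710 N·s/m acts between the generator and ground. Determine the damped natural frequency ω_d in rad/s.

7.88 rad/s

Series pair: k_s = k₁k₂/(k₁+k₂) = (56900)(35100)/(56900 + 35100) = 21710 N/m. In parallel with k₃: k_eq = 21710 + 17900 = 39610 N/m.
ω_n = √(k_eq/m) = √(39610/635) = 7.898 rad/s.
Critical damping c_c = 2√(k_eq·m) = 2√(39610 × 635) = 10030 N·s/m, so ζ = c/c_c = 710/10030 = 0.07079.
ω_d = ω_n√(1 − ζ²) = 7.898 × √(1 − 0.00501) = 7.878 rad/s.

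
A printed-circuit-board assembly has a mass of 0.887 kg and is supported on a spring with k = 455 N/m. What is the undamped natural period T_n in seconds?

ω_n = √(k/m) = √(455.0/0.887) = √513.0 = 22.65 rad/s.
T_n = 2π/ω_n = 6.283/22.65 = 0.2774 s.

0.277 s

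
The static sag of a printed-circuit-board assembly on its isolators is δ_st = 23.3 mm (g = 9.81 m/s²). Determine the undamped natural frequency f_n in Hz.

ω_n = √(g/δ_st) = √(9.81/0.0233) = √421.0 = 20.52 rad/s.
f_n = ω_n/(2π) = 20.52/6.283 = 3.266 Hz.

3.27 Hz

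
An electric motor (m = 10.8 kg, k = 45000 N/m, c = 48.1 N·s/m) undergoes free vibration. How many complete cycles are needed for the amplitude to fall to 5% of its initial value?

14 cycles

ζ = c/(2√(km)) = 48.1/(2√(45000 × 10.8)) = 48.1/1394 = 0.03450.
Logarithmic decrement δ = 2πζ/√(1 − ζ²) = 2π × 0.03450/√(1 − 0.00119) = 0.2169.
x_n/x₀ = e^(−nδ) ≤ 0.05; take ln: n ≥ ln(1/0.05)/δ = 2.996/0.2169 = 13.81.
So 14 complete cycles are required.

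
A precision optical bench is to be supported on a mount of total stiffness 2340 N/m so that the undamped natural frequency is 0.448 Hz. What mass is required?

295 kg

ω_n = 2πf_n = 2π × 0.448 = 2.815 rad/s.
m = k/ω_n² = 2340/2.815² = 2340/7.923 = 295.3 kg.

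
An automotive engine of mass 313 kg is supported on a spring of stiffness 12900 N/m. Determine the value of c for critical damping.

4020 N·s/m

c_c = 2√(k·m) = 2√(12900 × 313) = 2 × 2009 = 4019 N·s/m.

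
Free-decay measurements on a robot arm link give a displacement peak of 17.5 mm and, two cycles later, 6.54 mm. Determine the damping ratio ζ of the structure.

Logarithmic decrement δ = (1/n)·ln(x₀/x_n) = (1/2)·ln(17.5/6.54) = (1/2)·ln(2.676) = 0.4921.
ζ = δ/√(4π² + δ²) = 0.4921/√(39.48 + 0.242) = 0.4921/6.302 = 0.07809.

0.0781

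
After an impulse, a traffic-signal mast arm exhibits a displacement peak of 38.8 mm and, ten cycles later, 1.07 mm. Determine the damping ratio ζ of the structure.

0.0571

Logarithmic decrement δ = (1/n)·ln(x₀/x_n) = (1/10)·ln(38.8/1.07) = (1/10)·ln(36.26) = 0.3591.
ζ = δ/√(4π² + δ²) = 0.3591/√(39.48 + 0.129) = 0.3591/6.293 = 0.05706.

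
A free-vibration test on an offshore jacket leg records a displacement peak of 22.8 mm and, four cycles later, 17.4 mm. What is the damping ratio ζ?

0.0108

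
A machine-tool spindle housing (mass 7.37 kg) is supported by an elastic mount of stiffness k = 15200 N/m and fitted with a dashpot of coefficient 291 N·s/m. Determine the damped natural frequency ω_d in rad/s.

ω_n = √(k/m) = √(15200/7.37) = 45.41 rad/s.
Critical damping c_c = 2√(k·m) = 2√(15200 × 7.37) = 669.4 N·s/m, so ζ = c/c_c = 291/669.4 = 0.4347.
ω_d = ω_n√(1 − ζ²) = 45.41 × √(1 − 0.189) = 40.90 rad/s.

40.9 rad/s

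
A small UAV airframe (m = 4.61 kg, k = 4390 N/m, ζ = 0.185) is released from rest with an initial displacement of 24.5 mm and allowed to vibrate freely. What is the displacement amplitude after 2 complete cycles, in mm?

Logarithmic decrement δ = 2πζ/√(1 − ζ²) = 2π × 0.1850/√(1 − 0.0342) = 1.183.
After n cycles, x_n/x₀ = e^(−nδ), so x_2 = 24.5 × e^(−2 × 1.183) = 24.5 × 0.09389 = 2.300 mm.

2.30 mm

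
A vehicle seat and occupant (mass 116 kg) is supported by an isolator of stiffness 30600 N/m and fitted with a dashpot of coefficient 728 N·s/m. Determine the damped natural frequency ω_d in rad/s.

ω_n = √(k/m) = √(30600/116) = 16.24 rad/s.
Critical damping c_c = 2√(k·m) = 2√(30600 × 116) = 3768 N·s/m, so ζ = c/c_c = 728/3768 = 0.1932.
ω_d = ω_n√(1 − ζ²) = 16.24 × √(1 − 0.0373) = 15.94 rad/s.

15.9 rad/s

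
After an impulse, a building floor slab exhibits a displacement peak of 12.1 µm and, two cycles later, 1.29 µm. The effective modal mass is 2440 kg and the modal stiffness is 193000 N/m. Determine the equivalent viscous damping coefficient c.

Logarithmic decrement δ = (1/n)·ln(x₀/x_n) = (1/2)·ln(12.1/1.29) = (1/2)·ln(9.380) = 1.119.
ζ = δ/√(4π² + δ²) = 1.119/√(39.48 + 1.25) = 1.119/6.382 = 0.1754.
c = ζ · 2√(km) = 0.1754 × 2√(193000 × 2440) = 0.1754 × 43400 = 7612 N·s/m.

7610 N·s/m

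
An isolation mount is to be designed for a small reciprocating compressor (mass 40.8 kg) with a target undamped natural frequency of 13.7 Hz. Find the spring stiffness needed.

302000 N/m

ω_n = 2πf_n = 2π × 13.7 = 86.08 rad/s.
k = m·ω_n² = 40.8 × 86.08² = 40.8 × 7410 = 302300 N/m.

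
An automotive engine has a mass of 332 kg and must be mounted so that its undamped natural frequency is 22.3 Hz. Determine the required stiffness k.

6520000 N/m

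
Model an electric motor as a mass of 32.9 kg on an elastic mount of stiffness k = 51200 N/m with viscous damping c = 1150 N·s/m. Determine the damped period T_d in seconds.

0.178 s

ω_n = √(k/m) = √(51200/32.9) = 39.45 rad/s.
Critical damping c_c = 2√(k·m) = 2√(51200 × 32.9) = 2596 N·s/m, so ζ = c/c_c = 1150/2596 = 0.4430.
ω_d = ω_n√(1 − ζ²) = 39.45 × √(1 − 0.196) = 35.37 rad/s.
T_d = 2π/ω_d = 0.1777 s.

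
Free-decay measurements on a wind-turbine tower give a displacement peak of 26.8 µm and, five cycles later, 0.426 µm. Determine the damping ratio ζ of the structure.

Logarithmic decrement δ = (1/n)·ln(x₀/x_n) = (1/5)·ln(26.8/0.426) = (1/5)·ln(62.91) = 0.8283.
ζ = δ/√(4π² + δ²) = 0.8283/√(39.48 + 0.686) = 0.8283/6.338 = 0.1307.

0.131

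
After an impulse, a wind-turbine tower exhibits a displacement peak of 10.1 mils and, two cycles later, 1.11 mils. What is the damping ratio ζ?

Logarithmic decrement δ = (1/n)·ln(x₀/x_n) = (1/2)·ln(10.1/1.11) = (1/2)·ln(9.099) = 1.104.
ζ = δ/√(4π² + δ²) = 1.104/√(39.48 + 1.22) = 1.104/6.379 = 0.1731.

0.173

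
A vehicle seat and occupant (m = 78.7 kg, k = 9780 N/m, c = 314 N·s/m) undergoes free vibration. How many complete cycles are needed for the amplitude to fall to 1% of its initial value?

5 cycles

ζ = c/(2√(km)) = 314/(2√(9780 × 78.7)) = 314/1755 = 0.1790.
Logarithmic decrement δ = 2πζ/√(1 − ζ²) = 2π × 0.1790/√(1 − 0.0320) = 1.143.
x_n/x₀ = e^(−nδ) ≤ 0.01; take ln: n ≥ ln(1/0.01)/δ = 4.605/1.143 = 4.030.
So 5 complete cycles are required.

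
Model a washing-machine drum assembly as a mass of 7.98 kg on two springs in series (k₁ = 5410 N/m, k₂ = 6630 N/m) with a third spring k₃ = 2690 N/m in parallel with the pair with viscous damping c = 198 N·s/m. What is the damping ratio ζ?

0.465

Series pair: k_s = k₁k₂/(k₁+k₂) = (5410)(6630)/(5410 + 6630) = 2979 N/m. In parallel with k₃: k_eq = 2979 + 2690 = 5669 N/m.
ω_n = √(k_eq/m) = √(5669/7.98) = 26.65 rad/s.
Critical damping c_c = 2√(k_eq·m) = 2√(5669 × 7.98) = 425.4 N·s/m, so ζ = c/c_c = 198/425.4 = 0.4655.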